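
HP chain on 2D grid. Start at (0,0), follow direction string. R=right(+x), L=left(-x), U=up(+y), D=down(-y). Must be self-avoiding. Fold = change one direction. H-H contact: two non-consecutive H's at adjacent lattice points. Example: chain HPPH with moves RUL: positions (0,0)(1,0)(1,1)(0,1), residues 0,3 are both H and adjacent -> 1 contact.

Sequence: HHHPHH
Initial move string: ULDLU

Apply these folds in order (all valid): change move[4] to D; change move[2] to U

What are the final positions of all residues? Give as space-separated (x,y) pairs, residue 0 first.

Answer: (0,0) (0,1) (-1,1) (-1,2) (-2,2) (-2,1)

Derivation:
Initial moves: ULDLU
Fold: move[4]->D => ULDLD (positions: [(0, 0), (0, 1), (-1, 1), (-1, 0), (-2, 0), (-2, -1)])
Fold: move[2]->U => ULULD (positions: [(0, 0), (0, 1), (-1, 1), (-1, 2), (-2, 2), (-2, 1)])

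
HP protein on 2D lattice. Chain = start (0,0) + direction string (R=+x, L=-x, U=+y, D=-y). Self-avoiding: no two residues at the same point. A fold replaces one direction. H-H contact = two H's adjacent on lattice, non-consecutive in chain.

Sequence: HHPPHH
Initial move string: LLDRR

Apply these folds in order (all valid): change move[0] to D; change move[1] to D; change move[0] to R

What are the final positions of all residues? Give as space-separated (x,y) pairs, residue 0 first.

Initial moves: LLDRR
Fold: move[0]->D => DLDRR (positions: [(0, 0), (0, -1), (-1, -1), (-1, -2), (0, -2), (1, -2)])
Fold: move[1]->D => DDDRR (positions: [(0, 0), (0, -1), (0, -2), (0, -3), (1, -3), (2, -3)])
Fold: move[0]->R => RDDRR (positions: [(0, 0), (1, 0), (1, -1), (1, -2), (2, -2), (3, -2)])

Answer: (0,0) (1,0) (1,-1) (1,-2) (2,-2) (3,-2)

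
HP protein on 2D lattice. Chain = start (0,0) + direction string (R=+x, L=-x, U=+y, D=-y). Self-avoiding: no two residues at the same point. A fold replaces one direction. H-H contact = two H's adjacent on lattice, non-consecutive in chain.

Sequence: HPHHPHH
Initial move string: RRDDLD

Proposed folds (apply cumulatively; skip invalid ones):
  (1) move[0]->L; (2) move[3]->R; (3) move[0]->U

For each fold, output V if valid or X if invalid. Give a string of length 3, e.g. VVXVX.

Initial: RRDDLD -> [(0, 0), (1, 0), (2, 0), (2, -1), (2, -2), (1, -2), (1, -3)]
Fold 1: move[0]->L => LRDDLD INVALID (collision), skipped
Fold 2: move[3]->R => RRDRLD INVALID (collision), skipped
Fold 3: move[0]->U => URDDLD VALID

Answer: XXV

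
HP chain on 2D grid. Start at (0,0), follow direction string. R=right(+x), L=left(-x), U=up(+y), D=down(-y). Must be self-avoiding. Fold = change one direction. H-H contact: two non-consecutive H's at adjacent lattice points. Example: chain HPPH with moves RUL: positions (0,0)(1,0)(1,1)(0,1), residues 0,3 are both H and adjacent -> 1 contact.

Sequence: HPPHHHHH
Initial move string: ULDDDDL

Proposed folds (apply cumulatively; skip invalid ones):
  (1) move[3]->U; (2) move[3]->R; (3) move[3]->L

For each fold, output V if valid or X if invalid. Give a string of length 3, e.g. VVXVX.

Answer: XXV

Derivation:
Initial: ULDDDDL -> [(0, 0), (0, 1), (-1, 1), (-1, 0), (-1, -1), (-1, -2), (-1, -3), (-2, -3)]
Fold 1: move[3]->U => ULDUDDL INVALID (collision), skipped
Fold 2: move[3]->R => ULDRDDL INVALID (collision), skipped
Fold 3: move[3]->L => ULDLDDL VALID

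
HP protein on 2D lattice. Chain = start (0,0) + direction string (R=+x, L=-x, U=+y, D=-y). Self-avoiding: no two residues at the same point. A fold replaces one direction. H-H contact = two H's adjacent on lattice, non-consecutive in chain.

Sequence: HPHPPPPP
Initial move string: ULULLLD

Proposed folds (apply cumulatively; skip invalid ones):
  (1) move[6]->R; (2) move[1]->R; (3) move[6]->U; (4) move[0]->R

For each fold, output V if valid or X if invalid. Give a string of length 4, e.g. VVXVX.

Initial: ULULLLD -> [(0, 0), (0, 1), (-1, 1), (-1, 2), (-2, 2), (-3, 2), (-4, 2), (-4, 1)]
Fold 1: move[6]->R => ULULLLR INVALID (collision), skipped
Fold 2: move[1]->R => URULLLD VALID
Fold 3: move[6]->U => URULLLU VALID
Fold 4: move[0]->R => RRULLLU VALID

Answer: XVVV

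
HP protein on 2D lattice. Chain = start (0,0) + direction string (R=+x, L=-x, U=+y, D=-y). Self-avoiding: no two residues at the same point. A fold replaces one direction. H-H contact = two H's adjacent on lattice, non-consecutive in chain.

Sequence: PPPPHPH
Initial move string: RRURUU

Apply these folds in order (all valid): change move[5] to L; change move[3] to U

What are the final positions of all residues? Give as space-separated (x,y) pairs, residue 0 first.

Initial moves: RRURUU
Fold: move[5]->L => RRURUL (positions: [(0, 0), (1, 0), (2, 0), (2, 1), (3, 1), (3, 2), (2, 2)])
Fold: move[3]->U => RRUUUL (positions: [(0, 0), (1, 0), (2, 0), (2, 1), (2, 2), (2, 3), (1, 3)])

Answer: (0,0) (1,0) (2,0) (2,1) (2,2) (2,3) (1,3)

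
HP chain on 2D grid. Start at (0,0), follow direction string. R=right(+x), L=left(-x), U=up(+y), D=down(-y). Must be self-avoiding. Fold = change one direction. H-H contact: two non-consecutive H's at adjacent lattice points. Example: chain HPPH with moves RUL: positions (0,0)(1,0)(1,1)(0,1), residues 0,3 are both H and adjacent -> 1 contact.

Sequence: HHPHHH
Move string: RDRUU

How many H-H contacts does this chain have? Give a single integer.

Positions: [(0, 0), (1, 0), (1, -1), (2, -1), (2, 0), (2, 1)]
H-H contact: residue 1 @(1,0) - residue 4 @(2, 0)

Answer: 1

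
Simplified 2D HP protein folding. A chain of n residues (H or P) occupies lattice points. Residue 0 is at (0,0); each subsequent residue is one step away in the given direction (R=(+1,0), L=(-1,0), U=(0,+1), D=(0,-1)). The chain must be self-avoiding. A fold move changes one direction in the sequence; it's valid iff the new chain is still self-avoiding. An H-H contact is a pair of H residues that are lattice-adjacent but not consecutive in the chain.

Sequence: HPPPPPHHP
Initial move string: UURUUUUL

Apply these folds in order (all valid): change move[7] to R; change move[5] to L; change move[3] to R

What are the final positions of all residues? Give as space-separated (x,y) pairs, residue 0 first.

Initial moves: UURUUUUL
Fold: move[7]->R => UURUUUUR (positions: [(0, 0), (0, 1), (0, 2), (1, 2), (1, 3), (1, 4), (1, 5), (1, 6), (2, 6)])
Fold: move[5]->L => UURUULUR (positions: [(0, 0), (0, 1), (0, 2), (1, 2), (1, 3), (1, 4), (0, 4), (0, 5), (1, 5)])
Fold: move[3]->R => UURRULUR (positions: [(0, 0), (0, 1), (0, 2), (1, 2), (2, 2), (2, 3), (1, 3), (1, 4), (2, 4)])

Answer: (0,0) (0,1) (0,2) (1,2) (2,2) (2,3) (1,3) (1,4) (2,4)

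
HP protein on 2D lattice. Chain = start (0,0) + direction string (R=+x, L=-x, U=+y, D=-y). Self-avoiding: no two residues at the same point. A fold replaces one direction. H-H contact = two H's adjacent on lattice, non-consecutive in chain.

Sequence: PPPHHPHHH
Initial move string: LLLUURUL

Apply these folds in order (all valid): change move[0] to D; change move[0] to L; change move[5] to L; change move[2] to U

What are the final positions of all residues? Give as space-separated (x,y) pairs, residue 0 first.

Answer: (0,0) (-1,0) (-2,0) (-2,1) (-2,2) (-2,3) (-3,3) (-3,4) (-4,4)

Derivation:
Initial moves: LLLUURUL
Fold: move[0]->D => DLLUURUL (positions: [(0, 0), (0, -1), (-1, -1), (-2, -1), (-2, 0), (-2, 1), (-1, 1), (-1, 2), (-2, 2)])
Fold: move[0]->L => LLLUURUL (positions: [(0, 0), (-1, 0), (-2, 0), (-3, 0), (-3, 1), (-3, 2), (-2, 2), (-2, 3), (-3, 3)])
Fold: move[5]->L => LLLUULUL (positions: [(0, 0), (-1, 0), (-2, 0), (-3, 0), (-3, 1), (-3, 2), (-4, 2), (-4, 3), (-5, 3)])
Fold: move[2]->U => LLUUULUL (positions: [(0, 0), (-1, 0), (-2, 0), (-2, 1), (-2, 2), (-2, 3), (-3, 3), (-3, 4), (-4, 4)])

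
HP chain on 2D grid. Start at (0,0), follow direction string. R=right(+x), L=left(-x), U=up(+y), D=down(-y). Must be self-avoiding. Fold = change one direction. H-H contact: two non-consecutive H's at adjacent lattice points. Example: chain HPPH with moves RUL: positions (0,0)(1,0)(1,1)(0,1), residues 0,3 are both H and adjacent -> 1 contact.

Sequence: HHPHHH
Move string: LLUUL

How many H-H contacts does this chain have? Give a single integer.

Answer: 0

Derivation:
Positions: [(0, 0), (-1, 0), (-2, 0), (-2, 1), (-2, 2), (-3, 2)]
No H-H contacts found.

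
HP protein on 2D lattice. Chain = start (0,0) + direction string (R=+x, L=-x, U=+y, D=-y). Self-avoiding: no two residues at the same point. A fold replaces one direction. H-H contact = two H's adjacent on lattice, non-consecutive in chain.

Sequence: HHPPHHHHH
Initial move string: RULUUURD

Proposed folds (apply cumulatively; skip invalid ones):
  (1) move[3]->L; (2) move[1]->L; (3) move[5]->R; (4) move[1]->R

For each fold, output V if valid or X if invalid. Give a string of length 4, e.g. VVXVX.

Initial: RULUUURD -> [(0, 0), (1, 0), (1, 1), (0, 1), (0, 2), (0, 3), (0, 4), (1, 4), (1, 3)]
Fold 1: move[3]->L => RULLUURD VALID
Fold 2: move[1]->L => RLLLUURD INVALID (collision), skipped
Fold 3: move[5]->R => RULLURRD INVALID (collision), skipped
Fold 4: move[1]->R => RRLLUURD INVALID (collision), skipped

Answer: VXXX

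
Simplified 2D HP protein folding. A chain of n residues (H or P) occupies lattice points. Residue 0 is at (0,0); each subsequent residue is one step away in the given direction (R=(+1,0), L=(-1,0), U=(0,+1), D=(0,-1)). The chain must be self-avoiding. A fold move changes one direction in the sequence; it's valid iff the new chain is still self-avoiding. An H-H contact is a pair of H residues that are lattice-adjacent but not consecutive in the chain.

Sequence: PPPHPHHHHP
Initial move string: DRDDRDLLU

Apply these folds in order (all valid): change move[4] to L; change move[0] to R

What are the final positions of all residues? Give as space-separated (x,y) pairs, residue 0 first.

Answer: (0,0) (1,0) (2,0) (2,-1) (2,-2) (1,-2) (1,-3) (0,-3) (-1,-3) (-1,-2)

Derivation:
Initial moves: DRDDRDLLU
Fold: move[4]->L => DRDDLDLLU (positions: [(0, 0), (0, -1), (1, -1), (1, -2), (1, -3), (0, -3), (0, -4), (-1, -4), (-2, -4), (-2, -3)])
Fold: move[0]->R => RRDDLDLLU (positions: [(0, 0), (1, 0), (2, 0), (2, -1), (2, -2), (1, -2), (1, -3), (0, -3), (-1, -3), (-1, -2)])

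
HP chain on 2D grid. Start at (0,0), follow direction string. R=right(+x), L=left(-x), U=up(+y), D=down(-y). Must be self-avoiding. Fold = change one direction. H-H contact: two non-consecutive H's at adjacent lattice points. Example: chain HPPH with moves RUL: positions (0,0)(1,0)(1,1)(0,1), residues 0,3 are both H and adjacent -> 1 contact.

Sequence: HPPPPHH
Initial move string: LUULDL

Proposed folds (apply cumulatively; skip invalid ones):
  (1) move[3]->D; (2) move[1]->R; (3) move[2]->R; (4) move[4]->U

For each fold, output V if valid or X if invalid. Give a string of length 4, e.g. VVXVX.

Answer: XXXV

Derivation:
Initial: LUULDL -> [(0, 0), (-1, 0), (-1, 1), (-1, 2), (-2, 2), (-2, 1), (-3, 1)]
Fold 1: move[3]->D => LUUDDL INVALID (collision), skipped
Fold 2: move[1]->R => LRULDL INVALID (collision), skipped
Fold 3: move[2]->R => LURLDL INVALID (collision), skipped
Fold 4: move[4]->U => LUULUL VALID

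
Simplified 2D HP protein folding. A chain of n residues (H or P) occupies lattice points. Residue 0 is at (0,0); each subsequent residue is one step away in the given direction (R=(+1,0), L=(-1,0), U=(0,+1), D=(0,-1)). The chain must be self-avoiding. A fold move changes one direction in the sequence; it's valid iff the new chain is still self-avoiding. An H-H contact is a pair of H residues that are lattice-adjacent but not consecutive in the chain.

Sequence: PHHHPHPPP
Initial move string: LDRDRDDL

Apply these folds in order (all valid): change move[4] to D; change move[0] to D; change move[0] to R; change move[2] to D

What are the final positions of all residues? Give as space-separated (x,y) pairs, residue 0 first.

Answer: (0,0) (1,0) (1,-1) (1,-2) (1,-3) (1,-4) (1,-5) (1,-6) (0,-6)

Derivation:
Initial moves: LDRDRDDL
Fold: move[4]->D => LDRDDDDL (positions: [(0, 0), (-1, 0), (-1, -1), (0, -1), (0, -2), (0, -3), (0, -4), (0, -5), (-1, -5)])
Fold: move[0]->D => DDRDDDDL (positions: [(0, 0), (0, -1), (0, -2), (1, -2), (1, -3), (1, -4), (1, -5), (1, -6), (0, -6)])
Fold: move[0]->R => RDRDDDDL (positions: [(0, 0), (1, 0), (1, -1), (2, -1), (2, -2), (2, -3), (2, -4), (2, -5), (1, -5)])
Fold: move[2]->D => RDDDDDDL (positions: [(0, 0), (1, 0), (1, -1), (1, -2), (1, -3), (1, -4), (1, -5), (1, -6), (0, -6)])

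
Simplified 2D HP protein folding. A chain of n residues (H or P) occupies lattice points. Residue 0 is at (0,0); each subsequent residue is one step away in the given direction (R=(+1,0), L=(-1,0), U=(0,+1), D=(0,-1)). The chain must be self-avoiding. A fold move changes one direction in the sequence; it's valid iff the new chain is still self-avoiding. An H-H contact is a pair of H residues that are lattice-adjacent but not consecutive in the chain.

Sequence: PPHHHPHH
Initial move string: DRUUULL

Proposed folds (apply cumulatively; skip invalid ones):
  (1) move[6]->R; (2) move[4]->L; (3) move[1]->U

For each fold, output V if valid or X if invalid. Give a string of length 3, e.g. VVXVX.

Initial: DRUUULL -> [(0, 0), (0, -1), (1, -1), (1, 0), (1, 1), (1, 2), (0, 2), (-1, 2)]
Fold 1: move[6]->R => DRUUULR INVALID (collision), skipped
Fold 2: move[4]->L => DRUULLL VALID
Fold 3: move[1]->U => DUUULLL INVALID (collision), skipped

Answer: XVX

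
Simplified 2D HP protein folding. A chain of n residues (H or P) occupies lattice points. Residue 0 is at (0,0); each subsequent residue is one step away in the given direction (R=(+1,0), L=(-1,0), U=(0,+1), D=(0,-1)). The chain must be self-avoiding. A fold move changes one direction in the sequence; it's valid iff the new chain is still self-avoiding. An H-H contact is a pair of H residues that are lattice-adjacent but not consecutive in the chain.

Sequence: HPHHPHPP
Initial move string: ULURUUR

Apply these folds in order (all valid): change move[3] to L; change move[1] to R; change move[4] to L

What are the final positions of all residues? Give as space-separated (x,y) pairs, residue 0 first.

Answer: (0,0) (0,1) (1,1) (1,2) (0,2) (-1,2) (-1,3) (0,3)

Derivation:
Initial moves: ULURUUR
Fold: move[3]->L => ULULUUR (positions: [(0, 0), (0, 1), (-1, 1), (-1, 2), (-2, 2), (-2, 3), (-2, 4), (-1, 4)])
Fold: move[1]->R => URULUUR (positions: [(0, 0), (0, 1), (1, 1), (1, 2), (0, 2), (0, 3), (0, 4), (1, 4)])
Fold: move[4]->L => URULLUR (positions: [(0, 0), (0, 1), (1, 1), (1, 2), (0, 2), (-1, 2), (-1, 3), (0, 3)])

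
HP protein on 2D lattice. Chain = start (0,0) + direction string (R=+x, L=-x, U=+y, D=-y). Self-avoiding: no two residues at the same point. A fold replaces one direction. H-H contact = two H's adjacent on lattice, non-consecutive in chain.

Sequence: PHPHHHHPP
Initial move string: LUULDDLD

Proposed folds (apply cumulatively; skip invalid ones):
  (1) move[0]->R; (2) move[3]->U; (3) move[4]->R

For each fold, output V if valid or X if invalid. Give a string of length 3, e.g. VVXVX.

Answer: XXX

Derivation:
Initial: LUULDDLD -> [(0, 0), (-1, 0), (-1, 1), (-1, 2), (-2, 2), (-2, 1), (-2, 0), (-3, 0), (-3, -1)]
Fold 1: move[0]->R => RUULDDLD INVALID (collision), skipped
Fold 2: move[3]->U => LUUUDDLD INVALID (collision), skipped
Fold 3: move[4]->R => LUULRDLD INVALID (collision), skipped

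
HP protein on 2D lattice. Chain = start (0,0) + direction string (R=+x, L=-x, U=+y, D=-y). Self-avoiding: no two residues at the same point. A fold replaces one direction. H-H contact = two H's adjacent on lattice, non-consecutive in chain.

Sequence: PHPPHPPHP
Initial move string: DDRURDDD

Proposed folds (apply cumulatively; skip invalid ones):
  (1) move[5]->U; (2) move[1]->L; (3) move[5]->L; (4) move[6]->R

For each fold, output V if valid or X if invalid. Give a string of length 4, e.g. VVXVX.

Initial: DDRURDDD -> [(0, 0), (0, -1), (0, -2), (1, -2), (1, -1), (2, -1), (2, -2), (2, -3), (2, -4)]
Fold 1: move[5]->U => DDRURUDD INVALID (collision), skipped
Fold 2: move[1]->L => DLRURDDD INVALID (collision), skipped
Fold 3: move[5]->L => DDRURLDD INVALID (collision), skipped
Fold 4: move[6]->R => DDRURDRD VALID

Answer: XXXV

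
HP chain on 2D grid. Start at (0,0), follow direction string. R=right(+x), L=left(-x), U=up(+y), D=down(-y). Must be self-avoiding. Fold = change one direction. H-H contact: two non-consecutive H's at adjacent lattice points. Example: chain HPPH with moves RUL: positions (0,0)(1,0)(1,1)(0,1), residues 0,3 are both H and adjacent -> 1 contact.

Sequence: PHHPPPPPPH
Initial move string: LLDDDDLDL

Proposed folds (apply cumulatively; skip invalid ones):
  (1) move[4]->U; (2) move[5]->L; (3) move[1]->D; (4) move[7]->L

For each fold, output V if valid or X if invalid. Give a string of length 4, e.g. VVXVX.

Initial: LLDDDDLDL -> [(0, 0), (-1, 0), (-2, 0), (-2, -1), (-2, -2), (-2, -3), (-2, -4), (-3, -4), (-3, -5), (-4, -5)]
Fold 1: move[4]->U => LLDDUDLDL INVALID (collision), skipped
Fold 2: move[5]->L => LLDDDLLDL VALID
Fold 3: move[1]->D => LDDDDLLDL VALID
Fold 4: move[7]->L => LDDDDLLLL VALID

Answer: XVVV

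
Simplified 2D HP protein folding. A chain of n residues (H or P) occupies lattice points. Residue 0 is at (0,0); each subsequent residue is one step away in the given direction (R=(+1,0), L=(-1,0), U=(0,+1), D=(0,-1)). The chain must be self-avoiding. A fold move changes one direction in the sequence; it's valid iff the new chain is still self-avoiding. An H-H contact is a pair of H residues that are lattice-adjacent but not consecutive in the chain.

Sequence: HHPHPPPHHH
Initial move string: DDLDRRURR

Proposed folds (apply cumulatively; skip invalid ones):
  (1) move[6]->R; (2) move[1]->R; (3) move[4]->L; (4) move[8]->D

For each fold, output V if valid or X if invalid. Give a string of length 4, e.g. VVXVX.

Answer: VXXV

Derivation:
Initial: DDLDRRURR -> [(0, 0), (0, -1), (0, -2), (-1, -2), (-1, -3), (0, -3), (1, -3), (1, -2), (2, -2), (3, -2)]
Fold 1: move[6]->R => DDLDRRRRR VALID
Fold 2: move[1]->R => DRLDRRRRR INVALID (collision), skipped
Fold 3: move[4]->L => DDLDLRRRR INVALID (collision), skipped
Fold 4: move[8]->D => DDLDRRRRD VALID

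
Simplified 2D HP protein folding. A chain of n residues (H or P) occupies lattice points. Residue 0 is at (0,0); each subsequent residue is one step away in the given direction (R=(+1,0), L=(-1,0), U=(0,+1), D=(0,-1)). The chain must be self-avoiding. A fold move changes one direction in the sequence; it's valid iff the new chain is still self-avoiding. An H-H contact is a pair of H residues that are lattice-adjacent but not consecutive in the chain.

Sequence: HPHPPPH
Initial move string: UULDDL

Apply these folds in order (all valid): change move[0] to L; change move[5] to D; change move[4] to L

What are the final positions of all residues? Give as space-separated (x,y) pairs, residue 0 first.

Initial moves: UULDDL
Fold: move[0]->L => LULDDL (positions: [(0, 0), (-1, 0), (-1, 1), (-2, 1), (-2, 0), (-2, -1), (-3, -1)])
Fold: move[5]->D => LULDDD (positions: [(0, 0), (-1, 0), (-1, 1), (-2, 1), (-2, 0), (-2, -1), (-2, -2)])
Fold: move[4]->L => LULDLD (positions: [(0, 0), (-1, 0), (-1, 1), (-2, 1), (-2, 0), (-3, 0), (-3, -1)])

Answer: (0,0) (-1,0) (-1,1) (-2,1) (-2,0) (-3,0) (-3,-1)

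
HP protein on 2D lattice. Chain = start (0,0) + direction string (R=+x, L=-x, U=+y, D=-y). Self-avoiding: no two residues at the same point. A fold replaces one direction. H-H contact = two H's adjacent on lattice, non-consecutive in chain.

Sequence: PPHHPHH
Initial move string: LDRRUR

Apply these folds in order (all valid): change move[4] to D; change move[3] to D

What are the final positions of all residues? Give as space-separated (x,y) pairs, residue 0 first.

Answer: (0,0) (-1,0) (-1,-1) (0,-1) (0,-2) (0,-3) (1,-3)

Derivation:
Initial moves: LDRRUR
Fold: move[4]->D => LDRRDR (positions: [(0, 0), (-1, 0), (-1, -1), (0, -1), (1, -1), (1, -2), (2, -2)])
Fold: move[3]->D => LDRDDR (positions: [(0, 0), (-1, 0), (-1, -1), (0, -1), (0, -2), (0, -3), (1, -3)])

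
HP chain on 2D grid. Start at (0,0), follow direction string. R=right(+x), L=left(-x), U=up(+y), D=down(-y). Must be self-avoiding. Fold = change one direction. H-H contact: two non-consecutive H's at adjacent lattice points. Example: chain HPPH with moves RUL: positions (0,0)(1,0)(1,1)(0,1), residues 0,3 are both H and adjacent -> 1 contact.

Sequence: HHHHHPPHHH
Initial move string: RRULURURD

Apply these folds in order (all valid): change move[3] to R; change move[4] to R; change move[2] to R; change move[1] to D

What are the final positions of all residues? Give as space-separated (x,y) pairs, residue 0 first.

Answer: (0,0) (1,0) (1,-1) (2,-1) (3,-1) (4,-1) (5,-1) (5,0) (6,0) (6,-1)

Derivation:
Initial moves: RRULURURD
Fold: move[3]->R => RRURURURD (positions: [(0, 0), (1, 0), (2, 0), (2, 1), (3, 1), (3, 2), (4, 2), (4, 3), (5, 3), (5, 2)])
Fold: move[4]->R => RRURRRURD (positions: [(0, 0), (1, 0), (2, 0), (2, 1), (3, 1), (4, 1), (5, 1), (5, 2), (6, 2), (6, 1)])
Fold: move[2]->R => RRRRRRURD (positions: [(0, 0), (1, 0), (2, 0), (3, 0), (4, 0), (5, 0), (6, 0), (6, 1), (7, 1), (7, 0)])
Fold: move[1]->D => RDRRRRURD (positions: [(0, 0), (1, 0), (1, -1), (2, -1), (3, -1), (4, -1), (5, -1), (5, 0), (6, 0), (6, -1)])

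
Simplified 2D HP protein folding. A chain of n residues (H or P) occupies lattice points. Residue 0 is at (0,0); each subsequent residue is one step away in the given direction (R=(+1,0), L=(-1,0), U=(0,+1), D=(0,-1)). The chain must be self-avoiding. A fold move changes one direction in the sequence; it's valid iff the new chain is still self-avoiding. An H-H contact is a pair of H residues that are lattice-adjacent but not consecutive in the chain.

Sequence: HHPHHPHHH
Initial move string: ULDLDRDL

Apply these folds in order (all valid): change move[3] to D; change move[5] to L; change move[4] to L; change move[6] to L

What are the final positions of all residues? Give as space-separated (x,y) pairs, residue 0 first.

Answer: (0,0) (0,1) (-1,1) (-1,0) (-1,-1) (-2,-1) (-3,-1) (-4,-1) (-5,-1)

Derivation:
Initial moves: ULDLDRDL
Fold: move[3]->D => ULDDDRDL (positions: [(0, 0), (0, 1), (-1, 1), (-1, 0), (-1, -1), (-1, -2), (0, -2), (0, -3), (-1, -3)])
Fold: move[5]->L => ULDDDLDL (positions: [(0, 0), (0, 1), (-1, 1), (-1, 0), (-1, -1), (-1, -2), (-2, -2), (-2, -3), (-3, -3)])
Fold: move[4]->L => ULDDLLDL (positions: [(0, 0), (0, 1), (-1, 1), (-1, 0), (-1, -1), (-2, -1), (-3, -1), (-3, -2), (-4, -2)])
Fold: move[6]->L => ULDDLLLL (positions: [(0, 0), (0, 1), (-1, 1), (-1, 0), (-1, -1), (-2, -1), (-3, -1), (-4, -1), (-5, -1)])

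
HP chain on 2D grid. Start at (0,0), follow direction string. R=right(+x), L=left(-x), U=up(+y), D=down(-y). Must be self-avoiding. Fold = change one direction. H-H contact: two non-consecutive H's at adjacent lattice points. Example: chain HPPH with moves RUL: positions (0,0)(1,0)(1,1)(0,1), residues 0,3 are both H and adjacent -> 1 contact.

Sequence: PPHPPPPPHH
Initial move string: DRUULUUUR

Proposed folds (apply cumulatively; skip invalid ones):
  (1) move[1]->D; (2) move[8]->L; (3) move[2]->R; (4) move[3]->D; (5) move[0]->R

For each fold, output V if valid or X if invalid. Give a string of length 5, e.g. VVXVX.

Initial: DRUULUUUR -> [(0, 0), (0, -1), (1, -1), (1, 0), (1, 1), (0, 1), (0, 2), (0, 3), (0, 4), (1, 4)]
Fold 1: move[1]->D => DDUULUUUR INVALID (collision), skipped
Fold 2: move[8]->L => DRUULUUUL VALID
Fold 3: move[2]->R => DRRULUUUL VALID
Fold 4: move[3]->D => DRRDLUUUL INVALID (collision), skipped
Fold 5: move[0]->R => RRRULUUUL VALID

Answer: XVVXV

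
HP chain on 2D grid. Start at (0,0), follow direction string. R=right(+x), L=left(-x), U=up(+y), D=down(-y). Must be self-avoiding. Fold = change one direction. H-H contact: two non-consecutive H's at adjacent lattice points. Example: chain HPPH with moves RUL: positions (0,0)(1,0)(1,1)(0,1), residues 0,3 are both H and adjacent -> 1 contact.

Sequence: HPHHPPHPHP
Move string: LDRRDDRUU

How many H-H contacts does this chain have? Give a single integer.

Answer: 1

Derivation:
Positions: [(0, 0), (-1, 0), (-1, -1), (0, -1), (1, -1), (1, -2), (1, -3), (2, -3), (2, -2), (2, -1)]
H-H contact: residue 0 @(0,0) - residue 3 @(0, -1)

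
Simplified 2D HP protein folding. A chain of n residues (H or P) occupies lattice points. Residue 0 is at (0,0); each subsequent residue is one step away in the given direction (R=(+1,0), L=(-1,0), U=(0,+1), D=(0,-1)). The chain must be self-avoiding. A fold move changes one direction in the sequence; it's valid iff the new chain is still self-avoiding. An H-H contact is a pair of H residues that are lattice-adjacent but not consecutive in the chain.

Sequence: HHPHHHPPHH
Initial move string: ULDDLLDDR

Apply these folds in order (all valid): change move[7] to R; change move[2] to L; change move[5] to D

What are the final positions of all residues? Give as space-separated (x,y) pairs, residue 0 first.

Initial moves: ULDDLLDDR
Fold: move[7]->R => ULDDLLDRR (positions: [(0, 0), (0, 1), (-1, 1), (-1, 0), (-1, -1), (-2, -1), (-3, -1), (-3, -2), (-2, -2), (-1, -2)])
Fold: move[2]->L => ULLDLLDRR (positions: [(0, 0), (0, 1), (-1, 1), (-2, 1), (-2, 0), (-3, 0), (-4, 0), (-4, -1), (-3, -1), (-2, -1)])
Fold: move[5]->D => ULLDLDDRR (positions: [(0, 0), (0, 1), (-1, 1), (-2, 1), (-2, 0), (-3, 0), (-3, -1), (-3, -2), (-2, -2), (-1, -2)])

Answer: (0,0) (0,1) (-1,1) (-2,1) (-2,0) (-3,0) (-3,-1) (-3,-2) (-2,-2) (-1,-2)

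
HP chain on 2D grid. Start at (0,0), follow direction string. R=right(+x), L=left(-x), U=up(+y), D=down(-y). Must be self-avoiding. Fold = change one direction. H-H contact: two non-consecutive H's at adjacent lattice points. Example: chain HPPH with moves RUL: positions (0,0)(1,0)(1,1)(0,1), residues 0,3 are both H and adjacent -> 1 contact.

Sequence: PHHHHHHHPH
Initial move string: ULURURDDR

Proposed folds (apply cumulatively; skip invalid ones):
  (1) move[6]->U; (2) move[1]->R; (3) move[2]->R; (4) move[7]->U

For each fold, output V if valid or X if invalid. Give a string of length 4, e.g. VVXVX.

Answer: XVVX

Derivation:
Initial: ULURURDDR -> [(0, 0), (0, 1), (-1, 1), (-1, 2), (0, 2), (0, 3), (1, 3), (1, 2), (1, 1), (2, 1)]
Fold 1: move[6]->U => ULURURUDR INVALID (collision), skipped
Fold 2: move[1]->R => URURURDDR VALID
Fold 3: move[2]->R => URRRURDDR VALID
Fold 4: move[7]->U => URRRURDUR INVALID (collision), skipped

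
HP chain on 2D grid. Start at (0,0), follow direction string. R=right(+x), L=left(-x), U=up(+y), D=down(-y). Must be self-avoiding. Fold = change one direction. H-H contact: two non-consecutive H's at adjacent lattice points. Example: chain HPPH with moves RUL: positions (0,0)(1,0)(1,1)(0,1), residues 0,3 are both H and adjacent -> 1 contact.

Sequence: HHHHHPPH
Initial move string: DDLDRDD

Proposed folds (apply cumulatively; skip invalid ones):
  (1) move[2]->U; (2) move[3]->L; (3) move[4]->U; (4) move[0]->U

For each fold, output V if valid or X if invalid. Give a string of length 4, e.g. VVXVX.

Initial: DDLDRDD -> [(0, 0), (0, -1), (0, -2), (-1, -2), (-1, -3), (0, -3), (0, -4), (0, -5)]
Fold 1: move[2]->U => DDUDRDD INVALID (collision), skipped
Fold 2: move[3]->L => DDLLRDD INVALID (collision), skipped
Fold 3: move[4]->U => DDLDUDD INVALID (collision), skipped
Fold 4: move[0]->U => UDLDRDD INVALID (collision), skipped

Answer: XXXX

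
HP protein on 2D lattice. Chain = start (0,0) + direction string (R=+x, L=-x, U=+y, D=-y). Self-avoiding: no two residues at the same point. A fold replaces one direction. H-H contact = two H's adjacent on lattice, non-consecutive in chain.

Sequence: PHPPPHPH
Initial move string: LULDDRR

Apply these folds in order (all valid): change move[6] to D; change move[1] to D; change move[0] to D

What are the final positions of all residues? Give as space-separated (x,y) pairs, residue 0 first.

Initial moves: LULDDRR
Fold: move[6]->D => LULDDRD (positions: [(0, 0), (-1, 0), (-1, 1), (-2, 1), (-2, 0), (-2, -1), (-1, -1), (-1, -2)])
Fold: move[1]->D => LDLDDRD (positions: [(0, 0), (-1, 0), (-1, -1), (-2, -1), (-2, -2), (-2, -3), (-1, -3), (-1, -4)])
Fold: move[0]->D => DDLDDRD (positions: [(0, 0), (0, -1), (0, -2), (-1, -2), (-1, -3), (-1, -4), (0, -4), (0, -5)])

Answer: (0,0) (0,-1) (0,-2) (-1,-2) (-1,-3) (-1,-4) (0,-4) (0,-5)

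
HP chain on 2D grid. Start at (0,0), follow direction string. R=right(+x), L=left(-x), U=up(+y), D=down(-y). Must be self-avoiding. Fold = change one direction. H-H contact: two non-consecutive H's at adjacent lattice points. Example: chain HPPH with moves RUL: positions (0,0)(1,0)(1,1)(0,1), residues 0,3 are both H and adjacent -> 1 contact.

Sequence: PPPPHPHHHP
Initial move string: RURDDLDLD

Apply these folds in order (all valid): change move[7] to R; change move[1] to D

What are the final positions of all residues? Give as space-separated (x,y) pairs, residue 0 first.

Answer: (0,0) (1,0) (1,-1) (2,-1) (2,-2) (2,-3) (1,-3) (1,-4) (2,-4) (2,-5)

Derivation:
Initial moves: RURDDLDLD
Fold: move[7]->R => RURDDLDRD (positions: [(0, 0), (1, 0), (1, 1), (2, 1), (2, 0), (2, -1), (1, -1), (1, -2), (2, -2), (2, -3)])
Fold: move[1]->D => RDRDDLDRD (positions: [(0, 0), (1, 0), (1, -1), (2, -1), (2, -2), (2, -3), (1, -3), (1, -4), (2, -4), (2, -5)])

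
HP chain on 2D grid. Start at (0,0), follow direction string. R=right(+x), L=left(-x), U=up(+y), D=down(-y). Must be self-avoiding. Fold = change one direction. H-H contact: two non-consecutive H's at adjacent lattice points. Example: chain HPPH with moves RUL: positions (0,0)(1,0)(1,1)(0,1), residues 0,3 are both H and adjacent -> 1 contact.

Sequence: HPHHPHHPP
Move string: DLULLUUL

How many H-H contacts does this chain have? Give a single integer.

Positions: [(0, 0), (0, -1), (-1, -1), (-1, 0), (-2, 0), (-3, 0), (-3, 1), (-3, 2), (-4, 2)]
H-H contact: residue 0 @(0,0) - residue 3 @(-1, 0)

Answer: 1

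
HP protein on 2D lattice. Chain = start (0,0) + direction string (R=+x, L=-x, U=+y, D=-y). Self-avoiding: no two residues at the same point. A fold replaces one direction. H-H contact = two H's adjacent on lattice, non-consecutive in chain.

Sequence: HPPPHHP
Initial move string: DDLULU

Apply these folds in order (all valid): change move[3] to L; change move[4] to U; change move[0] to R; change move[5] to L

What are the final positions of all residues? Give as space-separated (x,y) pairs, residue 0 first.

Answer: (0,0) (1,0) (1,-1) (0,-1) (-1,-1) (-1,0) (-2,0)

Derivation:
Initial moves: DDLULU
Fold: move[3]->L => DDLLLU (positions: [(0, 0), (0, -1), (0, -2), (-1, -2), (-2, -2), (-3, -2), (-3, -1)])
Fold: move[4]->U => DDLLUU (positions: [(0, 0), (0, -1), (0, -2), (-1, -2), (-2, -2), (-2, -1), (-2, 0)])
Fold: move[0]->R => RDLLUU (positions: [(0, 0), (1, 0), (1, -1), (0, -1), (-1, -1), (-1, 0), (-1, 1)])
Fold: move[5]->L => RDLLUL (positions: [(0, 0), (1, 0), (1, -1), (0, -1), (-1, -1), (-1, 0), (-2, 0)])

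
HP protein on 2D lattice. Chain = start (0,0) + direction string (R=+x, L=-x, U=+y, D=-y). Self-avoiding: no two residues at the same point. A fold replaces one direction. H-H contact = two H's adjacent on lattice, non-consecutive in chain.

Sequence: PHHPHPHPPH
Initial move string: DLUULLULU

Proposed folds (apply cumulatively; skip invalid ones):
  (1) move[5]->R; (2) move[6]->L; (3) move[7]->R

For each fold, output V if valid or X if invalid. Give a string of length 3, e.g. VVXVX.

Answer: XVX

Derivation:
Initial: DLUULLULU -> [(0, 0), (0, -1), (-1, -1), (-1, 0), (-1, 1), (-2, 1), (-3, 1), (-3, 2), (-4, 2), (-4, 3)]
Fold 1: move[5]->R => DLUULRULU INVALID (collision), skipped
Fold 2: move[6]->L => DLUULLLLU VALID
Fold 3: move[7]->R => DLUULLLRU INVALID (collision), skipped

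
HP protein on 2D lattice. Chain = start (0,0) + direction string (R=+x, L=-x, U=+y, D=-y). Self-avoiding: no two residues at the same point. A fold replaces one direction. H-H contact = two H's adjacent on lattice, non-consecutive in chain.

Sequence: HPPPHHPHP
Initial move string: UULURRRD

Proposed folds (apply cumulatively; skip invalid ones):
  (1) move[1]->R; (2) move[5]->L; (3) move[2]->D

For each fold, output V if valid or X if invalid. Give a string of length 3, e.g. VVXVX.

Initial: UULURRRD -> [(0, 0), (0, 1), (0, 2), (-1, 2), (-1, 3), (0, 3), (1, 3), (2, 3), (2, 2)]
Fold 1: move[1]->R => URLURRRD INVALID (collision), skipped
Fold 2: move[5]->L => UULURLRD INVALID (collision), skipped
Fold 3: move[2]->D => UUDURRRD INVALID (collision), skipped

Answer: XXX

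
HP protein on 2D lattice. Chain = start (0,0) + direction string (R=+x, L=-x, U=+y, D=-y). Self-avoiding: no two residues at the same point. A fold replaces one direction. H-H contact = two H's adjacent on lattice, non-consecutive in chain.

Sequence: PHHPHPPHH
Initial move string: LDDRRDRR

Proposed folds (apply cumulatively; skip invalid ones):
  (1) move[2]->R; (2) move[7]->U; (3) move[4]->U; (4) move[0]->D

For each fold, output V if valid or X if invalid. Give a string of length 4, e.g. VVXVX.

Initial: LDDRRDRR -> [(0, 0), (-1, 0), (-1, -1), (-1, -2), (0, -2), (1, -2), (1, -3), (2, -3), (3, -3)]
Fold 1: move[2]->R => LDRRRDRR VALID
Fold 2: move[7]->U => LDRRRDRU VALID
Fold 3: move[4]->U => LDRRUDRU INVALID (collision), skipped
Fold 4: move[0]->D => DDRRRDRU VALID

Answer: VVXV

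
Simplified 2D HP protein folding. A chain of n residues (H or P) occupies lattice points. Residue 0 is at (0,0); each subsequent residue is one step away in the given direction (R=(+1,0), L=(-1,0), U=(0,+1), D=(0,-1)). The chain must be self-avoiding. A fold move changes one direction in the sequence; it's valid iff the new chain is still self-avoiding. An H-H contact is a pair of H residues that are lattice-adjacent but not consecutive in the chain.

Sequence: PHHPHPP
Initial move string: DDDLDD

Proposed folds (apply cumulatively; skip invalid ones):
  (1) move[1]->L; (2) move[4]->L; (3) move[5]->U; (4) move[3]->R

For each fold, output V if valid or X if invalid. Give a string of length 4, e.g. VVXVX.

Answer: VVVX

Derivation:
Initial: DDDLDD -> [(0, 0), (0, -1), (0, -2), (0, -3), (-1, -3), (-1, -4), (-1, -5)]
Fold 1: move[1]->L => DLDLDD VALID
Fold 2: move[4]->L => DLDLLD VALID
Fold 3: move[5]->U => DLDLLU VALID
Fold 4: move[3]->R => DLDRLU INVALID (collision), skipped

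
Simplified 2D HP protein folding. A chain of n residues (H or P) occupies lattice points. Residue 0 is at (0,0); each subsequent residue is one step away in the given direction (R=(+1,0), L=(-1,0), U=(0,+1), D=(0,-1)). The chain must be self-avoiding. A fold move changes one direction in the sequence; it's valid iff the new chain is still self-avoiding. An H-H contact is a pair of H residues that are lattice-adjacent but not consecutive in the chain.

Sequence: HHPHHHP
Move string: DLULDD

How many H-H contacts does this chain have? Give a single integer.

Answer: 1

Derivation:
Positions: [(0, 0), (0, -1), (-1, -1), (-1, 0), (-2, 0), (-2, -1), (-2, -2)]
H-H contact: residue 0 @(0,0) - residue 3 @(-1, 0)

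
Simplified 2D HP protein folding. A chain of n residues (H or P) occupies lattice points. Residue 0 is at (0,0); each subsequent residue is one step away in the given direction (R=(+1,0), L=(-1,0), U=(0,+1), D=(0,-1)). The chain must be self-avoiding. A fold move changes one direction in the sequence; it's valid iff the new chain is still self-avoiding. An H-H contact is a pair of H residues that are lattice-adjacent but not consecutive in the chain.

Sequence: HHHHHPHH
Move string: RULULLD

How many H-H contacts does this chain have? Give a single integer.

Answer: 1

Derivation:
Positions: [(0, 0), (1, 0), (1, 1), (0, 1), (0, 2), (-1, 2), (-2, 2), (-2, 1)]
H-H contact: residue 0 @(0,0) - residue 3 @(0, 1)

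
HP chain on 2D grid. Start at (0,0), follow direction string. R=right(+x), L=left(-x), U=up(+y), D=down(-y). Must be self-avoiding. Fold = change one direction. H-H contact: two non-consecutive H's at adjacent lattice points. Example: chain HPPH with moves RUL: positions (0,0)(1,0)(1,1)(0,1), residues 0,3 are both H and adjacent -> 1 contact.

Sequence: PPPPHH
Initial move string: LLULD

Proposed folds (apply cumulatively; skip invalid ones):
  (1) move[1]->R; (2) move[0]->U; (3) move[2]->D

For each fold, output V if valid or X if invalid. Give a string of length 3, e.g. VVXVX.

Initial: LLULD -> [(0, 0), (-1, 0), (-2, 0), (-2, 1), (-3, 1), (-3, 0)]
Fold 1: move[1]->R => LRULD INVALID (collision), skipped
Fold 2: move[0]->U => ULULD VALID
Fold 3: move[2]->D => ULDLD VALID

Answer: XVV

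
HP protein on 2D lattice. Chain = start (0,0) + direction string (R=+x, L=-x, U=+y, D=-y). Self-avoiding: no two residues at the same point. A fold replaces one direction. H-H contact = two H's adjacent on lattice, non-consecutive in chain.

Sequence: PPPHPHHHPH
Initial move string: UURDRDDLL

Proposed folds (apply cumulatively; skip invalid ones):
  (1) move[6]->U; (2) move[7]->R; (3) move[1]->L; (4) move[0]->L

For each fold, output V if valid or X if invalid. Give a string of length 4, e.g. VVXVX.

Initial: UURDRDDLL -> [(0, 0), (0, 1), (0, 2), (1, 2), (1, 1), (2, 1), (2, 0), (2, -1), (1, -1), (0, -1)]
Fold 1: move[6]->U => UURDRDULL INVALID (collision), skipped
Fold 2: move[7]->R => UURDRDDRL INVALID (collision), skipped
Fold 3: move[1]->L => ULRDRDDLL INVALID (collision), skipped
Fold 4: move[0]->L => LURDRDDLL INVALID (collision), skipped

Answer: XXXX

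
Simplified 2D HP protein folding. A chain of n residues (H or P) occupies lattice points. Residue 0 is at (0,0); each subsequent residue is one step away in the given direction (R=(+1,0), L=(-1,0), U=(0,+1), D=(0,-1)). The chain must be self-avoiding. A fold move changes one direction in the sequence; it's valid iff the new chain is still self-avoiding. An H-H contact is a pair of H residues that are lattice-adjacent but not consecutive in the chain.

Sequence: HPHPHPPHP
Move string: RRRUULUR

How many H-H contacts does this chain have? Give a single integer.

Answer: 0

Derivation:
Positions: [(0, 0), (1, 0), (2, 0), (3, 0), (3, 1), (3, 2), (2, 2), (2, 3), (3, 3)]
No H-H contacts found.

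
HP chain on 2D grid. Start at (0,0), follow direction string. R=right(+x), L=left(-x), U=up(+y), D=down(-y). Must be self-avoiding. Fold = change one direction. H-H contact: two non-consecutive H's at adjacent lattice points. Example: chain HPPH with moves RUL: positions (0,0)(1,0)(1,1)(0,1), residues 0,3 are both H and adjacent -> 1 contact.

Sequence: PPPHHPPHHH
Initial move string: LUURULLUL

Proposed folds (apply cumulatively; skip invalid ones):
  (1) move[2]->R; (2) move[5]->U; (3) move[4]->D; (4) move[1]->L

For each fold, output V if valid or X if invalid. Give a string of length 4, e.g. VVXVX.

Answer: VVXX

Derivation:
Initial: LUURULLUL -> [(0, 0), (-1, 0), (-1, 1), (-1, 2), (0, 2), (0, 3), (-1, 3), (-2, 3), (-2, 4), (-3, 4)]
Fold 1: move[2]->R => LURRULLUL VALID
Fold 2: move[5]->U => LURRUULUL VALID
Fold 3: move[4]->D => LURRDULUL INVALID (collision), skipped
Fold 4: move[1]->L => LLRRUULUL INVALID (collision), skipped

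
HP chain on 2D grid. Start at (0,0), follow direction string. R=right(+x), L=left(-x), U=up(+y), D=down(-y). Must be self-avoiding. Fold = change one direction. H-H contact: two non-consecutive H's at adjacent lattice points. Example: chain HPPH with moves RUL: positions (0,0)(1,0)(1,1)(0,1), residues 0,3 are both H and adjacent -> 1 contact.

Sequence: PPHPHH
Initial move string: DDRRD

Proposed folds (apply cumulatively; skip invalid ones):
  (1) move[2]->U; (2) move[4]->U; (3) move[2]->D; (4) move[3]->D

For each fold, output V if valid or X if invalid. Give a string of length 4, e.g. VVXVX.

Initial: DDRRD -> [(0, 0), (0, -1), (0, -2), (1, -2), (2, -2), (2, -3)]
Fold 1: move[2]->U => DDURD INVALID (collision), skipped
Fold 2: move[4]->U => DDRRU VALID
Fold 3: move[2]->D => DDDRU VALID
Fold 4: move[3]->D => DDDDU INVALID (collision), skipped

Answer: XVVX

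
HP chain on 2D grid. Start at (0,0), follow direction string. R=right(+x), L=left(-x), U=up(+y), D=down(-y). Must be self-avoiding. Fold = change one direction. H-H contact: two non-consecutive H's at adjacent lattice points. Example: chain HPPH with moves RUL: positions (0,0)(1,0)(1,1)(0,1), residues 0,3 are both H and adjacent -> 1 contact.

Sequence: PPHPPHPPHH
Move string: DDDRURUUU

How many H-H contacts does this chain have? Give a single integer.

Answer: 1

Derivation:
Positions: [(0, 0), (0, -1), (0, -2), (0, -3), (1, -3), (1, -2), (2, -2), (2, -1), (2, 0), (2, 1)]
H-H contact: residue 2 @(0,-2) - residue 5 @(1, -2)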